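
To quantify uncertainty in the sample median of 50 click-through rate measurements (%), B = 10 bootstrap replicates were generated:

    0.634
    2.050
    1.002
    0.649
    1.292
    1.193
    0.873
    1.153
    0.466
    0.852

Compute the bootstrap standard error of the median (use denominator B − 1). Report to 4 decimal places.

Bootstrap SE is the standard deviation of the 10 replicate medians.
Mean of replicates: (0.634 + 2.050 + 1.002 + 0.649 + 1.292 + 1.193 + 0.873 + 1.153 + 0.466 + 0.852) / 10 = 10.16400 / 10 = 1.01640
Sum of squared deviations: (−0.38240)² + (+1.03360)² + (−0.01440)² + (−0.36740)² + (+0.27560)² + (+0.17660)² + (−0.14340)² + (+0.13660)² + (−0.55040)² + (−0.16440)² = 1.82608
Variance = 1.82608 / 9 = 0.20290
SE* = √0.20290

SE* = 0.4504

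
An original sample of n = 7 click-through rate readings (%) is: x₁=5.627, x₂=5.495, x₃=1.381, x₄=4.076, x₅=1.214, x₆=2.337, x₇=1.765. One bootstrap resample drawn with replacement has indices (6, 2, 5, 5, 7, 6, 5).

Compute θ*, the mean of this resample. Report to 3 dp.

Resample values: 2.337, 5.495, 1.214, 1.214, 1.765, 2.337, 1.214.
Mean = (2.337 + 5.495 + 1.214 + 1.214 + 1.765 + 2.337 + 1.214) / 7 = 15.5760 / 7 = 2.225

θ* = 2.225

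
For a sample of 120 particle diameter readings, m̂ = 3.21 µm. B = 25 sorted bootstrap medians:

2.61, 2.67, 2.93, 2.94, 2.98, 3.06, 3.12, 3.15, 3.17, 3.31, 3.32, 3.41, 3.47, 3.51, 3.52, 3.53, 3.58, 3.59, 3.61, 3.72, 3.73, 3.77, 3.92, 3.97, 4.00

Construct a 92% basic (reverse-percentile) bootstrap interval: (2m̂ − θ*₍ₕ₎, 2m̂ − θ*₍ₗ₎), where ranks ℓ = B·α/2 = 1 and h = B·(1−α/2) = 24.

(2.45, 3.81)

Percentile endpoints at ranks 1 and 24: θ*₍1₎ = 2.61, θ*₍24₎ = 3.97.
Basic interval reflects these around m̂:
  lower = 2 × 3.21 − 3.97 = 2.45
  upper = 2 × 3.21 − 2.61 = 3.81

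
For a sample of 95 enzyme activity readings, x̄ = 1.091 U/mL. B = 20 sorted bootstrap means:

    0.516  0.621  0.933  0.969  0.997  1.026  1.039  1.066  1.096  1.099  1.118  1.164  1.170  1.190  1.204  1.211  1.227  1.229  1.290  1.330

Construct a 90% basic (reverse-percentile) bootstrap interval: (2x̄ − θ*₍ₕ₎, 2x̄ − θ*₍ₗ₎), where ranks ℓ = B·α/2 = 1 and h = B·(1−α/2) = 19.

Percentile endpoints at ranks 1 and 19: θ*₍1₎ = 0.516, θ*₍19₎ = 1.290.
Basic interval reflects these around x̄:
  lower = 2 × 1.091 − 1.290 = 0.892
  upper = 2 × 1.091 − 0.516 = 1.666

(0.892, 1.666)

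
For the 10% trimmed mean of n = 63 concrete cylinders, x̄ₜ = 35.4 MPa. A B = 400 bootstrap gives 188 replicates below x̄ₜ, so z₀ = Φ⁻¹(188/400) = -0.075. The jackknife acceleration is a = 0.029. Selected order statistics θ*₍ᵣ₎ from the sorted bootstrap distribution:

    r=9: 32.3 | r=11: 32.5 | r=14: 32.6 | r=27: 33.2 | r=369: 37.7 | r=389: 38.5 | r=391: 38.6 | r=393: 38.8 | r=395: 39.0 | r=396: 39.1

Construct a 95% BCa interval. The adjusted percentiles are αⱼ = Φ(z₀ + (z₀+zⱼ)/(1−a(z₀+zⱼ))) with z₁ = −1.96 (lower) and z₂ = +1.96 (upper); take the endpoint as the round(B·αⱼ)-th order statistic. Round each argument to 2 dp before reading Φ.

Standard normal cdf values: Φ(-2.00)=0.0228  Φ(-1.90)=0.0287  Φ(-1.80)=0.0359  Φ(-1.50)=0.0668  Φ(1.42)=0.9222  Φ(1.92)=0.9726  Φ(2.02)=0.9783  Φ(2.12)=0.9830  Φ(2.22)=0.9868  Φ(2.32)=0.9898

(32.3, 38.5)

Lower: z₀ + z₁ = -0.075 + (-1.960) = -2.035; 1 − a(z₀+z₁) = 1 − (0.029)(-2.035) = 1.0590; argument = -0.075 + (-2.035)/1.0590 = -1.9966 → -2.00.
α₁ = Φ(-2.00) = 0.0228; rank = round(400 × 0.0228) = 9; θ*₍9₎ = 32.3.
Upper: z₀ + z₂ = 1.885; 1 − a(z₀+z₂) = 0.9453; argument = 1.9190 → 1.92; α₂ = 0.9726; rank = 389; θ*₍389₎ = 38.5.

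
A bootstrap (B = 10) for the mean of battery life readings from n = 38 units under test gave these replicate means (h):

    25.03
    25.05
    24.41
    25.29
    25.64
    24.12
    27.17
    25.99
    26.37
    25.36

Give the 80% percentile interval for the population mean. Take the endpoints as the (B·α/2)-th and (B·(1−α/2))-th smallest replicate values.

Sorted replicates: 24.12, 24.41, 25.03, 25.05, 25.29, 25.36, 25.64, 25.99, 26.37, 27.17
α = 0.20; lower rank = 10 × 0.100 = 1; upper rank = 10 × 0.900 = 9.
The 1st smallest replicate is 24.12; the 9th is 26.37.

(24.12, 26.37)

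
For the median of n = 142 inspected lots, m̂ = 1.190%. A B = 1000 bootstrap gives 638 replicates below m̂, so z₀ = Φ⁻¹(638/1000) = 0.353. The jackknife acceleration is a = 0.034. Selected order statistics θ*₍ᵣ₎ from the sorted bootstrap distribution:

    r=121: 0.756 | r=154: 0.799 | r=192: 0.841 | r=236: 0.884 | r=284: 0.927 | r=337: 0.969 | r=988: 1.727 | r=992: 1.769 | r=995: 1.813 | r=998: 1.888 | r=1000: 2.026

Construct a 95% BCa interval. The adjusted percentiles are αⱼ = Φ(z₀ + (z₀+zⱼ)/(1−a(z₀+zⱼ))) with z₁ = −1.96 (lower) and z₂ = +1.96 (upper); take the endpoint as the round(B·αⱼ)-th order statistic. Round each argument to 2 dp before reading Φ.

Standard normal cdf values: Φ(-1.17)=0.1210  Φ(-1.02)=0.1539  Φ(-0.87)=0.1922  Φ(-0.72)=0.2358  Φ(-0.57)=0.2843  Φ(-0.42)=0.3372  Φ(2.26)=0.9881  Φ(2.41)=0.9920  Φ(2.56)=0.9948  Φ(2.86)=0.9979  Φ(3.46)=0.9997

(0.756, 1.888)

Lower: z₀ + z₁ = 0.353 + (-1.960) = -1.607; 1 − a(z₀+z₁) = 1 − (0.034)(-1.607) = 1.0546; argument = 0.353 + (-1.607)/1.0546 = -1.1707 → -1.17.
α₁ = Φ(-1.17) = 0.1210; rank = round(1000 × 0.1210) = 121; θ*₍121₎ = 0.756.
Upper: z₀ + z₂ = 2.313; 1 − a(z₀+z₂) = 0.9214; argument = 2.8634 → 2.86; α₂ = 0.9979; rank = 998; θ*₍998₎ = 1.888.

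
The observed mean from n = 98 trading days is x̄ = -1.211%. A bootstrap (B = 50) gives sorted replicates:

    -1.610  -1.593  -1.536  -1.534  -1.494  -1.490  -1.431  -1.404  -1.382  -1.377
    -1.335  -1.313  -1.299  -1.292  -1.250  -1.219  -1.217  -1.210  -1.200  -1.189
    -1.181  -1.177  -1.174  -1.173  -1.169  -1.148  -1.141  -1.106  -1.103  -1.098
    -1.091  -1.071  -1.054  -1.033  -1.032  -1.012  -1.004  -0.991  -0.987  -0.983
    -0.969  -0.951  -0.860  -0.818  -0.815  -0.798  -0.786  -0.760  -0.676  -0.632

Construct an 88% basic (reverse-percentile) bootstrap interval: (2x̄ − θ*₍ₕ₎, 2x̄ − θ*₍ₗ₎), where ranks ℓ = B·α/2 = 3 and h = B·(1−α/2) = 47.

(-1.636, -0.886)

Percentile endpoints at ranks 3 and 47: θ*₍3₎ = -1.536, θ*₍47₎ = -0.786.
Basic interval reflects these around x̄:
  lower = 2 × -1.211 − -0.786 = -1.636
  upper = 2 × -1.211 − -1.536 = -0.886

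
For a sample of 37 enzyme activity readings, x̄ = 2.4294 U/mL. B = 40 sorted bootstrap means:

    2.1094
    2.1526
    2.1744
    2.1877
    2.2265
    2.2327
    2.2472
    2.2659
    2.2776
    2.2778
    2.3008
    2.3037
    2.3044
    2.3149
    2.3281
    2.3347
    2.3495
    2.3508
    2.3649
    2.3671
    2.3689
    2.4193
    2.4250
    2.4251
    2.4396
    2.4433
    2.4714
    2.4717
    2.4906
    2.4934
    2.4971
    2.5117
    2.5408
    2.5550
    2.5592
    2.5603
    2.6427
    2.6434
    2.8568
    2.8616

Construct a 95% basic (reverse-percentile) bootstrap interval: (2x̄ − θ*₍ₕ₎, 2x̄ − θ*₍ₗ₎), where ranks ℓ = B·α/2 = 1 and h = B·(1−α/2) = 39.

Percentile endpoints at ranks 1 and 39: θ*₍1₎ = 2.1094, θ*₍39₎ = 2.8568.
Basic interval reflects these around x̄:
  lower = 2 × 2.4294 − 2.8568 = 2.0020
  upper = 2 × 2.4294 − 2.1094 = 2.7494

(2.0020, 2.7494)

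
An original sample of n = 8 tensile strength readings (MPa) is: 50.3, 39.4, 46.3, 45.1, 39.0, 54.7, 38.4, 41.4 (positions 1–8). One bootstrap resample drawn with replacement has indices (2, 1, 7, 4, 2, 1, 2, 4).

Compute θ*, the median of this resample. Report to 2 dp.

θ* = 42.25

Resample values: 39.4, 50.3, 38.4, 45.1, 39.4, 50.3, 39.4, 45.1.
Sorted: 38.4, 39.4, 39.4, 39.4, 45.1, 45.1, 50.3, 50.3
Median = average of the two middle values = 42.25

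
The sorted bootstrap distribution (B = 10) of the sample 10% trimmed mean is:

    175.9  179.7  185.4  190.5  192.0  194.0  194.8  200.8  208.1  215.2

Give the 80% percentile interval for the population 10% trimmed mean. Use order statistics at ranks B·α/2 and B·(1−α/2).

α = 0.20; lower rank = 10 × 0.100 = 1; upper rank = 10 × 0.900 = 9.
The 1st smallest replicate is 175.9; the 9th is 208.1.

(175.9, 208.1)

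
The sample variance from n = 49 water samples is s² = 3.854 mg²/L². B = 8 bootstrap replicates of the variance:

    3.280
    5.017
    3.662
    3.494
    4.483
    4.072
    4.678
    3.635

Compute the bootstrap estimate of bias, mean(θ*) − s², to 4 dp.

bias = +0.1861

mean(θ*) = (3.280 + 5.017 + 3.662 + 3.494 + 4.483 + 4.072 + 4.678 + 3.635) / 8 = 4.04012
bias = 4.04012 − 3.854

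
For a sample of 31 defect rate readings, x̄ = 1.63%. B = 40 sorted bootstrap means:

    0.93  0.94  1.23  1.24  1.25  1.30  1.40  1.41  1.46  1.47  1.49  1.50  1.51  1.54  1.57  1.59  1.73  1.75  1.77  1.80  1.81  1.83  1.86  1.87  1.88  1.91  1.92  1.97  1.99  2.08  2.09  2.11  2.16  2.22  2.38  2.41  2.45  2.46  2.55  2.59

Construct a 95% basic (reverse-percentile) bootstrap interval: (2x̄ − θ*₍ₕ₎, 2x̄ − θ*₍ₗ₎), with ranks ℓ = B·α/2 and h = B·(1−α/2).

(0.71, 2.33)

Percentile endpoints at ranks 1 and 39: θ*₍1₎ = 0.93, θ*₍39₎ = 2.55.
Basic interval reflects these around x̄:
  lower = 2 × 1.63 − 2.55 = 0.71
  upper = 2 × 1.63 − 0.93 = 2.33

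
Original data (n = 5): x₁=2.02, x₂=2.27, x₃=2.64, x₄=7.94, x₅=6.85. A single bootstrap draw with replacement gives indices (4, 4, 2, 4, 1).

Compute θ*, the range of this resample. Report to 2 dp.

θ* = 5.92

Resample values: 7.94, 7.94, 2.27, 7.94, 2.02.
Range = 7.94 − 2.02 = 5.92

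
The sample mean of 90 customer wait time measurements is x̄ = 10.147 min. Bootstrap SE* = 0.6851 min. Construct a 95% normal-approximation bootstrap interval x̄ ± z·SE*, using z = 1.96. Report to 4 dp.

(8.8042, 11.4898)

Margin = 1.96 × 0.6851 = 1.34280
Interval: 10.147 ± 1.34280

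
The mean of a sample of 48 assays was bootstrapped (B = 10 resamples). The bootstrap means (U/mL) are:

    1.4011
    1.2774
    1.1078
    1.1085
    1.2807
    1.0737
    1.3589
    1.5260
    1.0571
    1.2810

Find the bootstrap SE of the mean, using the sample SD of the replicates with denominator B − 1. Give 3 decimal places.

SE* = 0.157

Bootstrap SE is the standard deviation of the 10 replicate means.
Mean of replicates: (1.4011 + 1.2774 + 1.1078 + 1.1085 + 1.2807 + 1.0737 + 1.3589 + 1.5260 + 1.0571 + 1.2810) / 10 = 12.47220 / 10 = 1.24722
Sum of squared deviations: (+0.15388)² + (+0.03018)² + (−0.13942)² + (−0.13872)² + (+0.03348)² + (−0.17352)² + (+0.11168)² + (+0.27878)² + (−0.19012)² + (+0.03378)² = 0.22198
Variance = 0.22198 / 9 = 0.02466
SE* = √0.02466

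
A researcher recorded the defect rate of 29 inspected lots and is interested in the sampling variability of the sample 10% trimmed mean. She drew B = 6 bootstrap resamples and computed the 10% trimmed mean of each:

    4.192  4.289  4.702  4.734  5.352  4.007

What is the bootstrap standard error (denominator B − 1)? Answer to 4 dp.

Bootstrap SE is the standard deviation of the 6 replicate 10% trimmed means.
Mean of replicates: (4.192 + 4.289 + 4.702 + 4.734 + 5.352 + 4.007) / 6 = 27.27600 / 6 = 4.54600
Sum of squared deviations: (−0.35400)² + (−0.25700)² + (+0.15600)² + (+0.18800)² + (+0.80600)² + (−0.53900)² = 1.19120
Variance = 1.19120 / 5 = 0.23824
SE* = √0.23824

SE* = 0.4881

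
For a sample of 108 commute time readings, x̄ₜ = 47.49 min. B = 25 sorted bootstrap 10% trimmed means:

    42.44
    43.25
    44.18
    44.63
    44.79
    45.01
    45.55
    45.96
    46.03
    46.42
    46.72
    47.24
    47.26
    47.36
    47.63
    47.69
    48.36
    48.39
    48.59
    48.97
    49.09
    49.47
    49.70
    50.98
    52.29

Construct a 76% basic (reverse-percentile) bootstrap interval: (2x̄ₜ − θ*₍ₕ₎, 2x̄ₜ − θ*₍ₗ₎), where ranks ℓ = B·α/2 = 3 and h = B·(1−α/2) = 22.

(45.51, 50.80)

Percentile endpoints at ranks 3 and 22: θ*₍3₎ = 44.18, θ*₍22₎ = 49.47.
Basic interval reflects these around x̄ₜ:
  lower = 2 × 47.49 − 49.47 = 45.51
  upper = 2 × 47.49 − 44.18 = 50.80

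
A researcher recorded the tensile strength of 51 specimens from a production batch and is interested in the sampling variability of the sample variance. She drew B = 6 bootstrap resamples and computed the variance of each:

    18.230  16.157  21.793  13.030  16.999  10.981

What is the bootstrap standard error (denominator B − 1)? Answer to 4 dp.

SE* = 3.8296

Bootstrap SE is the standard deviation of the 6 replicate variances.
Mean of replicates: (18.230 + 16.157 + 21.793 + 13.030 + 16.999 + 10.981) / 6 = 97.19000 / 6 = 16.19833
Sum of squared deviations: (+2.03167)² + (−0.04133)² + (+5.59467)² + (−3.16833)² + (+0.80067)² + (−5.21733)² = 73.32964
Variance = 73.32964 / 5 = 14.66593
SE* = √14.66593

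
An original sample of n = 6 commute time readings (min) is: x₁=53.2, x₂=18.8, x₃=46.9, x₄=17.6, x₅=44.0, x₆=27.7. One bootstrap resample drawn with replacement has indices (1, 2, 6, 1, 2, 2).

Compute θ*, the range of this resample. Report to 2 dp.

Resample values: 53.2, 18.8, 27.7, 53.2, 18.8, 18.8.
Range = 53.2 − 18.8 = 34.40

θ* = 34.40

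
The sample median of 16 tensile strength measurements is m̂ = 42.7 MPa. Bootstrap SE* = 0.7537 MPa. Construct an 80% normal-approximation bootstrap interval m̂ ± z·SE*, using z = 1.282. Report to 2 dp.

(41.73, 43.67)

Margin = 1.282 × 0.7537 = 0.966
Interval: 42.7 ± 0.966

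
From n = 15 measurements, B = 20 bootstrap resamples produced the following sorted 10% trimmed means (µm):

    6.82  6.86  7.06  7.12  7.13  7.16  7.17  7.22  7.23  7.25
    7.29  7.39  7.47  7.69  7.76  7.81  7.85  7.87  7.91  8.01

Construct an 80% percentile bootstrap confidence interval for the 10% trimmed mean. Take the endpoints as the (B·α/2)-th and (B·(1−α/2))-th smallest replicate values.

(6.86, 7.87)

α = 0.20; lower rank = 20 × 0.100 = 2; upper rank = 20 × 0.900 = 18.
The 2nd smallest replicate is 6.86; the 18th is 7.87.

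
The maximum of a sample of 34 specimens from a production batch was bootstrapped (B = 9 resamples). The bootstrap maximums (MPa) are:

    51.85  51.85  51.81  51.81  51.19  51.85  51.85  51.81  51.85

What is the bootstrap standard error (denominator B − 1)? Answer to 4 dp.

SE* = 0.2159

Bootstrap SE is the standard deviation of the 9 replicate maximums.
Mean of replicates: (51.85 + 51.85 + 51.81 + 51.81 + 51.19 + 51.85 + 51.85 + 51.81 + 51.85) / 9 = 465.87000 / 9 = 51.76333
Sum of squared deviations: (+0.08667)² + (+0.08667)² + (+0.04667)² + (+0.04667)² + (−0.57333)² + (+0.08667)² + (+0.08667)² + (+0.04667)² + (+0.08667)² = 0.37280
Variance = 0.37280 / 8 = 0.04660
SE* = √0.04660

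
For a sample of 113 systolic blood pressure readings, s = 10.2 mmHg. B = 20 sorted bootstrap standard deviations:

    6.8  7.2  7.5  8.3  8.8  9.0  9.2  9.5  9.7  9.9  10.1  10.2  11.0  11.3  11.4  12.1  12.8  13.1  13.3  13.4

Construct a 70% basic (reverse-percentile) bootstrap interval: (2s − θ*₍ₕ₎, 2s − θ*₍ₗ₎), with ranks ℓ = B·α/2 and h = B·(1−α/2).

(7.6, 12.9)

Percentile endpoints at ranks 3 and 17: θ*₍3₎ = 7.5, θ*₍17₎ = 12.8.
Basic interval reflects these around s:
  lower = 2 × 10.2 − 12.8 = 7.6
  upper = 2 × 10.2 − 7.5 = 12.9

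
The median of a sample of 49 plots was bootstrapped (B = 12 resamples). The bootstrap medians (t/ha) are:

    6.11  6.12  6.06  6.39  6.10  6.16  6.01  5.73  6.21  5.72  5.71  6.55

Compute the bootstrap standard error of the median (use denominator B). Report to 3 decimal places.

SE* = 0.248

Bootstrap SE is the standard deviation of the 12 replicate medians.
Mean of replicates: (6.11 + 6.12 + 6.06 + 6.39 + 6.10 + 6.16 + 6.01 + 5.73 + 6.21 + 5.72 + 5.71 + 6.55) / 12 = 72.8700 / 12 = 6.0725
Sum of squared deviations: (+0.0375)² + (+0.0475)² + (−0.0125)² + (+0.3175)² + (+0.0275)² + (+0.0875)² + (−0.0625)² + (−0.3425)² + (+0.1375)² + (−0.3525)² + (−0.3625)² + (+0.4775)² = 0.7368
Variance = 0.7368 / 12 = 0.0614
SE* = √0.0614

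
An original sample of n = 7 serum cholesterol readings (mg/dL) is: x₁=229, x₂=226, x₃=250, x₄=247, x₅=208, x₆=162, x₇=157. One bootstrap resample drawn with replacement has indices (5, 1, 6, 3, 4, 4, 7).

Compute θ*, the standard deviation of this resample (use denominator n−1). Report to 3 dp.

θ* = 40.182

Resample values: 208, 229, 162, 250, 247, 247, 157.
Mean = 214.2857; sum of squared deviations = 9687.4286
s² = 9687.4286 / 6 = 1614.5714
s = √1614.5714 = 40.182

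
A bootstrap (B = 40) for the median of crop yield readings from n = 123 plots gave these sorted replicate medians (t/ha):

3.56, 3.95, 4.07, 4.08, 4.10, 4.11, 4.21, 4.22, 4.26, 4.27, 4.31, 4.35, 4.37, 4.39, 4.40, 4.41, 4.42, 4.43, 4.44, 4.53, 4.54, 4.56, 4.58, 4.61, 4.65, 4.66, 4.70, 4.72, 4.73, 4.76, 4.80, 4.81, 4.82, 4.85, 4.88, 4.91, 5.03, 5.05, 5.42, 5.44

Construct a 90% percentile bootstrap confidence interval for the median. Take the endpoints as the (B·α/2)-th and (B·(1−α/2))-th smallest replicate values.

α = 0.10; lower rank = 40 × 0.050 = 2; upper rank = 40 × 0.950 = 38.
The 2nd smallest replicate is 3.95; the 38th is 5.05.

(3.95, 5.05)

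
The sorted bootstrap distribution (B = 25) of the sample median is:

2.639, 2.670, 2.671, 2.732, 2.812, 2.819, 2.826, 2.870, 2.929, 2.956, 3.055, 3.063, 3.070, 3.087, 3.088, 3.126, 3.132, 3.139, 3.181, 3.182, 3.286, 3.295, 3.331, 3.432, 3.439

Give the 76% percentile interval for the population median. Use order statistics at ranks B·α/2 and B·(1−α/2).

(2.671, 3.295)

α = 0.24; lower rank = 25 × 0.120 = 3; upper rank = 25 × 0.880 = 22.
The 3rd smallest replicate is 2.671; the 22nd is 3.295.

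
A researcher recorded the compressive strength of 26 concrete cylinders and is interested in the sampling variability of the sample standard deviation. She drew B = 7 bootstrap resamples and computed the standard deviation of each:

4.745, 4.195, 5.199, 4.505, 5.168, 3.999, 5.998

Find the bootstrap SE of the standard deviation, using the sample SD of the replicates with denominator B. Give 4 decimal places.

Bootstrap SE is the standard deviation of the 7 replicate standard deviations.
Mean of replicates: (4.745 + 4.195 + 5.199 + 4.505 + 5.168 + 3.999 + 5.998) / 7 = 33.80900 / 7 = 4.82986
Sum of squared deviations: (−0.08486)² + (−0.63486)² + (+0.36914)² + (−0.32486)² + (+0.33814)² + (−0.83086)² + (+1.16814)² = 2.82126
Variance = 2.82126 / 7 = 0.40304
SE* = √0.40304

SE* = 0.6349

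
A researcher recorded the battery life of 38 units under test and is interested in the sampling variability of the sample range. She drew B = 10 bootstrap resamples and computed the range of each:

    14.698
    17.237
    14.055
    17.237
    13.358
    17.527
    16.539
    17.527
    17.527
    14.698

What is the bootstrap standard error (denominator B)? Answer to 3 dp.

SE* = 1.565

Bootstrap SE is the standard deviation of the 10 replicate ranges.
Mean of replicates: (14.698 + 17.237 + 14.055 + 17.237 + 13.358 + 17.527 + 16.539 + 17.527 + 17.527 + 14.698) / 10 = 160.4030 / 10 = 16.0403
Sum of squared deviations: (−1.3423)² + (+1.1967)² + (−1.9853)² + (+1.1967)² + (−2.6823)² + (+1.4867)² + (+0.4987)² + (+1.4867)² + (+1.4867)² + (−1.3423)² = 24.4834
Variance = 24.4834 / 10 = 2.4483
SE* = √2.4483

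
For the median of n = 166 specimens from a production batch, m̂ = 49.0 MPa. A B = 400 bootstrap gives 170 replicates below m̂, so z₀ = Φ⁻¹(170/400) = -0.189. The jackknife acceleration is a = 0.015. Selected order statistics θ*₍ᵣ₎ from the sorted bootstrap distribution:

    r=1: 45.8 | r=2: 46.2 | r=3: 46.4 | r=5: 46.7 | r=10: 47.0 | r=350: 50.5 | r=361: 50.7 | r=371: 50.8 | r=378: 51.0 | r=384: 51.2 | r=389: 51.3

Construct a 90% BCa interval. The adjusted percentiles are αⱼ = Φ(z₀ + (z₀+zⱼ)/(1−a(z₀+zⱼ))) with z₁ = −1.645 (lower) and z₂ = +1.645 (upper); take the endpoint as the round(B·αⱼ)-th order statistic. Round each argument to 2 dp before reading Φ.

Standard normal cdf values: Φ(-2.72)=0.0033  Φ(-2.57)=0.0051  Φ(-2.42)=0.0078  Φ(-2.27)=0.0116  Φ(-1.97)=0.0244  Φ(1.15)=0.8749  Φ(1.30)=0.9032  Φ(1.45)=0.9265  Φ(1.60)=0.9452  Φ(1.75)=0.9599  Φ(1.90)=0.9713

Lower: z₀ + z₁ = -0.189 + (-1.645) = -1.834; 1 − a(z₀+z₁) = 1 − (0.015)(-1.834) = 1.0275; argument = -0.189 + (-1.834)/1.0275 = -1.9739 → -1.97.
α₁ = Φ(-1.97) = 0.0244; rank = round(400 × 0.0244) = 10; θ*₍10₎ = 47.0.
Upper: z₀ + z₂ = 1.456; 1 − a(z₀+z₂) = 0.9782; argument = 1.2995 → 1.30; α₂ = 0.9032; rank = 361; θ*₍361₎ = 50.7.

(47.0, 50.7)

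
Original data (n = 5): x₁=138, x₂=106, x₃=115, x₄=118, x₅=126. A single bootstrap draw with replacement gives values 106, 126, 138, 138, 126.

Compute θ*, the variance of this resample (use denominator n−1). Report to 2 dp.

θ* = 171.20

Mean = 126.8000; sum of squared deviations = 684.8000
s² = 684.8000 / 4 = 171.2000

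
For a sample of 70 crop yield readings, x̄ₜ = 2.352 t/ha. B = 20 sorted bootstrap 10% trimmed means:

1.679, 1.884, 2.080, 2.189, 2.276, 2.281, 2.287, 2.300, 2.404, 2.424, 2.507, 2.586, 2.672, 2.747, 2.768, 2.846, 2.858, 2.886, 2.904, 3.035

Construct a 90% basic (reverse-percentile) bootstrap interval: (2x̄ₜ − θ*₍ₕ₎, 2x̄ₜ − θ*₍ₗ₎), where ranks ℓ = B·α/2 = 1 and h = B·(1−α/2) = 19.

Percentile endpoints at ranks 1 and 19: θ*₍1₎ = 1.679, θ*₍19₎ = 2.904.
Basic interval reflects these around x̄ₜ:
  lower = 2 × 2.352 − 2.904 = 1.800
  upper = 2 × 2.352 − 1.679 = 3.025

(1.800, 3.025)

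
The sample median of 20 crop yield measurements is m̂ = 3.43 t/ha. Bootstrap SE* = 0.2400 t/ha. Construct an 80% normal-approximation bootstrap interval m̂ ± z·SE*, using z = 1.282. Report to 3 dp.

Margin = 1.282 × 0.2400 = 0.3077
Interval: 3.43 ± 0.3077

(3.122, 3.738)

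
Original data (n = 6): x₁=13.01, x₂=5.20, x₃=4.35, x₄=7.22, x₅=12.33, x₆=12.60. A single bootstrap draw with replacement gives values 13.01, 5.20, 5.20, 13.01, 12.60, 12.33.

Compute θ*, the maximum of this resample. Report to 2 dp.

θ* = 13.01

Maximum = 13.01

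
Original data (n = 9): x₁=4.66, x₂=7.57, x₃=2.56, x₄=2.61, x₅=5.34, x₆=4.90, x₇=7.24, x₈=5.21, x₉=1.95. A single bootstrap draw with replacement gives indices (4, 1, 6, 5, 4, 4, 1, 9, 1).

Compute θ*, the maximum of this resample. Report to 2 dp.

θ* = 5.34

Resample values: 2.61, 4.66, 4.90, 5.34, 2.61, 2.61, 4.66, 1.95, 4.66.
Maximum = 5.34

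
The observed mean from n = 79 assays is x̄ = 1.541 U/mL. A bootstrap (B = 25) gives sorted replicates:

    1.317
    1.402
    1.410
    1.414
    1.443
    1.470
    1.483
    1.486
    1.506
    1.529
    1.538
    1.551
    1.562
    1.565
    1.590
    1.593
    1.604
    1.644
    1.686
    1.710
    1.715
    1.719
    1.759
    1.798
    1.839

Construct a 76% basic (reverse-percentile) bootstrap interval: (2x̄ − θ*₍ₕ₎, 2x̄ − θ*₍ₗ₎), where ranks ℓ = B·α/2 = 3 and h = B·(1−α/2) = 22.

Percentile endpoints at ranks 3 and 22: θ*₍3₎ = 1.410, θ*₍22₎ = 1.719.
Basic interval reflects these around x̄:
  lower = 2 × 1.541 − 1.719 = 1.363
  upper = 2 × 1.541 − 1.410 = 1.672

(1.363, 1.672)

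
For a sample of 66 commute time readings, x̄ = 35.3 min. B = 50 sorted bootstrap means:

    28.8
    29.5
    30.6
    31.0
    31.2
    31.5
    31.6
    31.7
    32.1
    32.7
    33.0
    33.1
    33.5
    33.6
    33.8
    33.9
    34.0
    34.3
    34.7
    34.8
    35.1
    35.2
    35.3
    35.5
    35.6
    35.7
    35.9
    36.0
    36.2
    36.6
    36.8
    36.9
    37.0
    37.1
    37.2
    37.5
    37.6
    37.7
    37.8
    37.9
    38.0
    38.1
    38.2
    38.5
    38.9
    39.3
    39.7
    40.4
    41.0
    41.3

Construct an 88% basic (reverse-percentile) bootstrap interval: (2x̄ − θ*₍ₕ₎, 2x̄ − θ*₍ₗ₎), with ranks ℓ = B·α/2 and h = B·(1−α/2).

Percentile endpoints at ranks 3 and 47: θ*₍3₎ = 30.6, θ*₍47₎ = 39.7.
Basic interval reflects these around x̄:
  lower = 2 × 35.3 − 39.7 = 30.9
  upper = 2 × 35.3 − 30.6 = 40.0

(30.9, 40.0)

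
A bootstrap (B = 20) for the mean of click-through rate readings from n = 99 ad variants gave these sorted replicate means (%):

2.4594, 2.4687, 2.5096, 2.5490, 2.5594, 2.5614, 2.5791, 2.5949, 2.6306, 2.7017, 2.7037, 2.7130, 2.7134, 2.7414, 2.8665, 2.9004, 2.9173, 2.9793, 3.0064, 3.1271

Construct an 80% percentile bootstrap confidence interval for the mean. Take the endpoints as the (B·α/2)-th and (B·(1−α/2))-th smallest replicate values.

α = 0.20; lower rank = 20 × 0.100 = 2; upper rank = 20 × 0.900 = 18.
The 2nd smallest replicate is 2.4687; the 18th is 2.9793.

(2.4687, 2.9793)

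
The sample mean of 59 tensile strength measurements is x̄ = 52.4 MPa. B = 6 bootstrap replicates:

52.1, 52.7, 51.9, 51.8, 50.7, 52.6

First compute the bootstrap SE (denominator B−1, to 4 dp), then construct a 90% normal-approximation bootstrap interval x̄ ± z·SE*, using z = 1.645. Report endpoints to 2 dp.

(51.22, 53.58)

Mean of replicates = 51.9667; sum of squared deviations = 2.5933; SE* = √(2.5933/5) = 0.7202
Margin = 1.645 × 0.7202 = 1.185
Interval: 52.4 ± 1.185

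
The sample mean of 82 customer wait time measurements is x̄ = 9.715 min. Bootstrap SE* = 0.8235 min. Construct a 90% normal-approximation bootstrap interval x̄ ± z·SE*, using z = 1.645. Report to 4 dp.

Margin = 1.645 × 0.8235 = 1.35466
Interval: 9.715 ± 1.35466

(8.3603, 11.0697)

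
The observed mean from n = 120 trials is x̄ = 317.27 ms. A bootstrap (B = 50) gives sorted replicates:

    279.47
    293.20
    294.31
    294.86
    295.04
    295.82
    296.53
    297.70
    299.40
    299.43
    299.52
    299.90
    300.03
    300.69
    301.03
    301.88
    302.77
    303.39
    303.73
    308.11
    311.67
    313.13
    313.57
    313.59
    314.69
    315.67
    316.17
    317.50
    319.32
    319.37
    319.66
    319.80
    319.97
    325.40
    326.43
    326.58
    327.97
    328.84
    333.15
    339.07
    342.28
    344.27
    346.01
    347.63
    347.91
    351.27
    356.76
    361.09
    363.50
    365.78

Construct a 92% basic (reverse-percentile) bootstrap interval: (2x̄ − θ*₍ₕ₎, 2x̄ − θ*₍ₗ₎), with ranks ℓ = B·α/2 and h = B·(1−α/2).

(273.45, 341.34)

Percentile endpoints at ranks 2 and 48: θ*₍2₎ = 293.20, θ*₍48₎ = 361.09.
Basic interval reflects these around x̄:
  lower = 2 × 317.27 − 361.09 = 273.45
  upper = 2 × 317.27 − 293.20 = 341.34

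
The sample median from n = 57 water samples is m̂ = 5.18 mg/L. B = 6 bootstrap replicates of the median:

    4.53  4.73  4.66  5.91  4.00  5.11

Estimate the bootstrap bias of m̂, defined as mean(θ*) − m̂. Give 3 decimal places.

mean(θ*) = (4.53 + 4.73 + 4.66 + 5.91 + 4.00 + 5.11) / 6 = 4.8233
bias = 4.8233 − 5.18

bias = −0.357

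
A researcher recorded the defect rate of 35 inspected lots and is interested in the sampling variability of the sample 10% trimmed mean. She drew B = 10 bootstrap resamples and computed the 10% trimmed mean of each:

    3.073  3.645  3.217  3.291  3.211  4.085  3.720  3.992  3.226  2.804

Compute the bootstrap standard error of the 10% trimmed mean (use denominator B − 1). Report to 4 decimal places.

SE* = 0.4148

Bootstrap SE is the standard deviation of the 10 replicate 10% trimmed means.
Mean of replicates: (3.073 + 3.645 + 3.217 + 3.291 + 3.211 + 4.085 + 3.720 + 3.992 + 3.226 + 2.804) / 10 = 34.26400 / 10 = 3.42640
Sum of squared deviations: (−0.35340)² + (+0.21860)² + (−0.20940)² + (−0.13540)² + (−0.21540)² + (+0.65860)² + (+0.29360)² + (+0.56560)² + (−0.20040)² + (−0.62240)² = 1.54866
Variance = 1.54866 / 9 = 0.17207
SE* = √0.17207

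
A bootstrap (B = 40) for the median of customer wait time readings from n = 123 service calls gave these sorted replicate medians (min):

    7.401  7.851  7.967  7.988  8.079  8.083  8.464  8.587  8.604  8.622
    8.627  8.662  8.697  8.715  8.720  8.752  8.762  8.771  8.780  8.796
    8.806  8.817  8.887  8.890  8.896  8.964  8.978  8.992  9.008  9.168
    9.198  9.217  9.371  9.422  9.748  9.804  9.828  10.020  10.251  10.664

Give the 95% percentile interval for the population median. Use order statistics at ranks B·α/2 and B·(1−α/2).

(7.401, 10.251)

α = 0.05; lower rank = 40 × 0.025 = 1; upper rank = 40 × 0.975 = 39.
The 1st smallest replicate is 7.401; the 39th is 10.251.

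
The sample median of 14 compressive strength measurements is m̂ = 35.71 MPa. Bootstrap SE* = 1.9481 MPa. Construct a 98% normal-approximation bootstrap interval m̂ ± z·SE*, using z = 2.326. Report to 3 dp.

(31.179, 40.241)

Margin = 2.326 × 1.9481 = 4.5313
Interval: 35.71 ± 4.5313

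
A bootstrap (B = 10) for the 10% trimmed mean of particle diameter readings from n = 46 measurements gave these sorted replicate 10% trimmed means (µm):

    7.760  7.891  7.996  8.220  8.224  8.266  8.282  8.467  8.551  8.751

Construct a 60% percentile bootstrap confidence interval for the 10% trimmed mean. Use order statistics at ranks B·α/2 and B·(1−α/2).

α = 0.40; lower rank = 10 × 0.200 = 2; upper rank = 10 × 0.800 = 8.
The 2nd smallest replicate is 7.891; the 8th is 8.467.

(7.891, 8.467)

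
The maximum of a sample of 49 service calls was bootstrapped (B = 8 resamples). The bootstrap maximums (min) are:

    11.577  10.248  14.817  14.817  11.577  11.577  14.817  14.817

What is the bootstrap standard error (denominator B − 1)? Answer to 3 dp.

SE* = 1.958

Bootstrap SE is the standard deviation of the 8 replicate maximums.
Mean of replicates: (11.577 + 10.248 + 14.817 + 14.817 + 11.577 + 11.577 + 14.817 + 14.817) / 8 = 104.2470 / 8 = 13.0309
Sum of squared deviations: (−1.4539)² + (−2.7829)² + (+1.7861)² + (+1.7861)² + (−1.4539)² + (−1.4539)² + (+1.7861)² + (+1.7861)² = 26.8466
Variance = 26.8466 / 7 = 3.8352
SE* = √3.8352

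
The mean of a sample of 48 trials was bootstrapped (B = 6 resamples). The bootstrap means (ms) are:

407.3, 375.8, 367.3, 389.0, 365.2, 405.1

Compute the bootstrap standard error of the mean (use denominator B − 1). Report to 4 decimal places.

Bootstrap SE is the standard deviation of the 6 replicate means.
Mean of replicates: (407.3 + 375.8 + 367.3 + 389.0 + 365.2 + 405.1) / 6 = 2309.70000 / 6 = 384.95000
Sum of squared deviations: (+22.35000)² + (−9.15000)² + (−17.65000)² + (+4.05000)² + (−19.75000)² + (+20.15000)² = 1707.25500
Variance = 1707.25500 / 5 = 341.45100
SE* = √341.45100

SE* = 18.4784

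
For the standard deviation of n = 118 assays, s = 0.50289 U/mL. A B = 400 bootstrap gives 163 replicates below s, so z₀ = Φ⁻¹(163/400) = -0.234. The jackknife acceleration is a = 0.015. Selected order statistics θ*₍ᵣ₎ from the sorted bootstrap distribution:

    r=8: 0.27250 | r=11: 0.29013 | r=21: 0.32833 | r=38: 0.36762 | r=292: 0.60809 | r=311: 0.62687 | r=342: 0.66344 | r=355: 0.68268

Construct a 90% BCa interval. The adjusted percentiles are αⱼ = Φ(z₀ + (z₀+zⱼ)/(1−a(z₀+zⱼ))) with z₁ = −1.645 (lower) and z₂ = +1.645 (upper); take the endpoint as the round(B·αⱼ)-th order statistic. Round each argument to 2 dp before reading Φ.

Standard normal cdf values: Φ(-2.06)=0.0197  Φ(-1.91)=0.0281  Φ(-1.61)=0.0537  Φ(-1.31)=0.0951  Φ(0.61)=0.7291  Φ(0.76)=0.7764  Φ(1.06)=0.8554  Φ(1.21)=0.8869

(0.27250, 0.68268)

Lower: z₀ + z₁ = -0.234 + (-1.645) = -1.879; 1 − a(z₀+z₁) = 1 − (0.015)(-1.879) = 1.0282; argument = -0.234 + (-1.879)/1.0282 = -2.0615 → -2.06.
α₁ = Φ(-2.06) = 0.0197; rank = round(400 × 0.0197) = 8; θ*₍8₎ = 0.27250.
Upper: z₀ + z₂ = 1.411; 1 − a(z₀+z₂) = 0.9788; argument = 1.2075 → 1.21; α₂ = 0.8869; rank = 355; θ*₍355₎ = 0.68268.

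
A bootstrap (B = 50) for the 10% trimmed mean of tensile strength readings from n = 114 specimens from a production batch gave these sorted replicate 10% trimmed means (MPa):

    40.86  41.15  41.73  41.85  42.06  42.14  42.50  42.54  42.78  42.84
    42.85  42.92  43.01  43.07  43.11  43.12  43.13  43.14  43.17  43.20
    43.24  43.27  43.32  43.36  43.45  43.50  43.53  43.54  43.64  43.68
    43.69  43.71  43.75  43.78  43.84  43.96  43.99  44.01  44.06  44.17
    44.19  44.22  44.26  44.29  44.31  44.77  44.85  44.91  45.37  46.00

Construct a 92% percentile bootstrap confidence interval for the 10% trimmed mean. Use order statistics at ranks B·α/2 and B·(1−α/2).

α = 0.08; lower rank = 50 × 0.040 = 2; upper rank = 50 × 0.960 = 48.
The 2nd smallest replicate is 41.15; the 48th is 44.91.

(41.15, 44.91)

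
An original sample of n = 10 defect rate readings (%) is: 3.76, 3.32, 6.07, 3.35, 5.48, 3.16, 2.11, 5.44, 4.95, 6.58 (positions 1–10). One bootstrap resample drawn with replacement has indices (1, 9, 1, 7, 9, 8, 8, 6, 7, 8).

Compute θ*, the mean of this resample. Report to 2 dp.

Resample values: 3.76, 4.95, 3.76, 2.11, 4.95, 5.44, 5.44, 3.16, 2.11, 5.44.
Mean = (3.76 + 4.95 + 3.76 + 2.11 + 4.95 + 5.44 + 5.44 + 3.16 + 2.11 + 5.44) / 10 = 41.120 / 10 = 4.11

θ* = 4.11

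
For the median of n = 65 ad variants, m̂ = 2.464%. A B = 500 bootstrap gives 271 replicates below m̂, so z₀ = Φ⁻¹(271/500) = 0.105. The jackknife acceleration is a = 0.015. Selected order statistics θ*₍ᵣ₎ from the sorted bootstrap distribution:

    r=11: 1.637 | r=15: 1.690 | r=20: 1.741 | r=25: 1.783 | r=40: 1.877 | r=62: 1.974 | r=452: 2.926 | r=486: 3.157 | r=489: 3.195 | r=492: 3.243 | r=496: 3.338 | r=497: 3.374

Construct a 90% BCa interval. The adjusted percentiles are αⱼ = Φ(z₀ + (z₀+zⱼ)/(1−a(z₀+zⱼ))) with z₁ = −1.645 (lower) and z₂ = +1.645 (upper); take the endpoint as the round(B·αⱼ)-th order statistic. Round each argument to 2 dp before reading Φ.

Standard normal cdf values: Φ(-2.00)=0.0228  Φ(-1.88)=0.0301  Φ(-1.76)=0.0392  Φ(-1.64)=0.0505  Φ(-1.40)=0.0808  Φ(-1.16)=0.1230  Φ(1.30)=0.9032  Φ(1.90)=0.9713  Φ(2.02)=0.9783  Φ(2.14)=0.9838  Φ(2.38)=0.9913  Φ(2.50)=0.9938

(1.877, 3.157)

Lower: z₀ + z₁ = 0.105 + (-1.645) = -1.540; 1 − a(z₀+z₁) = 1 − (0.015)(-1.540) = 1.0231; argument = 0.105 + (-1.540)/1.0231 = -1.4002 → -1.40.
α₁ = Φ(-1.40) = 0.0808; rank = round(500 × 0.0808) = 40; θ*₍40₎ = 1.877.
Upper: z₀ + z₂ = 1.750; 1 − a(z₀+z₂) = 0.9738; argument = 1.9022 → 1.90; α₂ = 0.9713; rank = 486; θ*₍486₎ = 3.157.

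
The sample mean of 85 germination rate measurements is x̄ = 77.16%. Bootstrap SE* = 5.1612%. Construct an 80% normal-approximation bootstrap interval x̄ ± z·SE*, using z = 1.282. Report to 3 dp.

Margin = 1.282 × 5.1612 = 6.6167
Interval: 77.16 ± 6.6167

(70.543, 83.777)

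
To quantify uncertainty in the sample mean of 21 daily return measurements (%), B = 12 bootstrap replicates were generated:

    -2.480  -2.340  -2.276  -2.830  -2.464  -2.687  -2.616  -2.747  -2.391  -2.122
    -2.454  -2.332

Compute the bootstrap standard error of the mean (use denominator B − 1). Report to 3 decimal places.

SE* = 0.208

Bootstrap SE is the standard deviation of the 12 replicate means.
Mean of replicates: ((-2.480) + (-2.340) + (-2.276) + (-2.830) + (-2.464) + (-2.687) + (-2.616) + (-2.747) + (-2.391) + (-2.122) + (-2.454) + (-2.332)) / 12 = -29.7390 / 12 = -2.4783
Sum of squared deviations: (−0.0017)² + (+0.1383)² + (+0.2023)² + (−0.3518)² + (+0.0143)² + (−0.2087)² + (−0.1378)² + (−0.2687)² + (+0.0873)² + (+0.3563)² + (+0.0242)² + (+0.1463)² = 0.4752
Variance = 0.4752 / 11 = 0.0432
SE* = √0.0432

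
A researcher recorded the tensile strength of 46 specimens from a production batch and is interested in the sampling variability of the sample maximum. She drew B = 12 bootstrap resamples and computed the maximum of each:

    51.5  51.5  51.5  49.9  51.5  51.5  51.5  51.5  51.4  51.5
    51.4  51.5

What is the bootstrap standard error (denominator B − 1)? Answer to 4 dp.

Bootstrap SE is the standard deviation of the 12 replicate maximums.
Mean of replicates: (51.5 + 51.5 + 51.5 + 49.9 + 51.5 + 51.5 + 51.5 + 51.5 + 51.4 + 51.5 + 51.4 + 51.5) / 12 = 616.20000 / 12 = 51.35000
Sum of squared deviations: (+0.15000)² + (+0.15000)² + (+0.15000)² + (−1.45000)² + (+0.15000)² + (+0.15000)² + (+0.15000)² + (+0.15000)² + (+0.05000)² + (+0.15000)² + (+0.05000)² + (+0.15000)² = 2.31000
Variance = 2.31000 / 11 = 0.21000
SE* = √0.21000

SE* = 0.4583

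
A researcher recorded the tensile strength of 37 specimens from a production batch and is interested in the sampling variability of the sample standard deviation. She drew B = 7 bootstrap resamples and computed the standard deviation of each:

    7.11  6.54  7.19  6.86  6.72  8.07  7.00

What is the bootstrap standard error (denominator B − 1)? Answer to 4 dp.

SE* = 0.4947

Bootstrap SE is the standard deviation of the 7 replicate standard deviations.
Mean of replicates: (7.11 + 6.54 + 7.19 + 6.86 + 6.72 + 8.07 + 7.00) / 7 = 49.49000 / 7 = 7.07000
Sum of squared deviations: (+0.04000)² + (−0.53000)² + (+0.12000)² + (−0.21000)² + (−0.35000)² + (+1.00000)² + (−0.07000)² = 1.46840
Variance = 1.46840 / 6 = 0.24473
SE* = √0.24473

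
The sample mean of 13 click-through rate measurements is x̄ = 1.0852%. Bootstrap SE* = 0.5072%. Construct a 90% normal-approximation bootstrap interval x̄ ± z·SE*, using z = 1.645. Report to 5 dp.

Margin = 1.645 × 0.5072 = 0.834344
Interval: 1.0852 ± 0.834344

(0.25086, 1.91954)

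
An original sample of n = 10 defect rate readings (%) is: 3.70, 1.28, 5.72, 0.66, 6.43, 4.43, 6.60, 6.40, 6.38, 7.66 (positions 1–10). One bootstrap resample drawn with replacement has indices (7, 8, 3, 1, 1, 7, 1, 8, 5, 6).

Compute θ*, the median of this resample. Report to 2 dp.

θ* = 6.06

Resample values: 6.60, 6.40, 5.72, 3.70, 3.70, 6.60, 3.70, 6.40, 6.43, 4.43.
Sorted: 3.70, 3.70, 3.70, 4.43, 5.72, 6.40, 6.40, 6.43, 6.60, 6.60
Median = average of the two middle values = 6.06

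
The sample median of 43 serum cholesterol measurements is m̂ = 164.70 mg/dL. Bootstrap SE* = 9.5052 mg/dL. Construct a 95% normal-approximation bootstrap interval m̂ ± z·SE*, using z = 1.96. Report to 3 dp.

Margin = 1.96 × 9.5052 = 18.6302
Interval: 164.70 ± 18.6302

(146.070, 183.330)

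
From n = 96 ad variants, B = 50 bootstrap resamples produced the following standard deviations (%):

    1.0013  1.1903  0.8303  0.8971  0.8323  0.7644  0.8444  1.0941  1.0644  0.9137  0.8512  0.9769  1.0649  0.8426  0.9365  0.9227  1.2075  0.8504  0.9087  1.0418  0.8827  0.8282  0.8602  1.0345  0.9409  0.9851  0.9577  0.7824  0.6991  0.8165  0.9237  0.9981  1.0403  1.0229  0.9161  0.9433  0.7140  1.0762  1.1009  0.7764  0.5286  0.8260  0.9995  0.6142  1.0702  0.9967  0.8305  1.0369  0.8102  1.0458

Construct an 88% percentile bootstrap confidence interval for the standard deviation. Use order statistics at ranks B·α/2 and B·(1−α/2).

Sorted replicates: 0.5286, 0.6142, 0.6991, 0.7140, 0.7644, 0.7764, 0.7824, 0.8102, 0.8165, 0.8260, 0.8282, 0.8303, 0.8305, 0.8323, 0.8426, 0.8444, 0.8504, 0.8512, 0.8602, 0.8827, 0.8971, 0.9087, 0.9137, 0.9161, 0.9227, 0.9237, 0.9365, 0.9409, 0.9433, 0.9577, 0.9769, 0.9851, 0.9967, 0.9981, 0.9995, 1.0013, 1.0229, 1.0345, 1.0369, 1.0403, 1.0418, 1.0458, 1.0644, 1.0649, 1.0702, 1.0762, 1.0941, 1.1009, 1.1903, 1.2075
α = 0.12; lower rank = 50 × 0.060 = 3; upper rank = 50 × 0.940 = 47.
The 3rd smallest replicate is 0.6991; the 47th is 1.0941.

(0.6991, 1.0941)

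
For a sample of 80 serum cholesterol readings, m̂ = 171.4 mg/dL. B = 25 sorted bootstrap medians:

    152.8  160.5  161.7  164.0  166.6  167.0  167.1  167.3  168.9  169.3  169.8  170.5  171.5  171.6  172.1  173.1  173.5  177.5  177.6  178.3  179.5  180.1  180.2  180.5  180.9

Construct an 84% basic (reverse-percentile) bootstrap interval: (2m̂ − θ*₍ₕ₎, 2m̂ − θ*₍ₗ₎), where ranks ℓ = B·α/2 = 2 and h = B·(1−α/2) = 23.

(162.6, 182.3)

Percentile endpoints at ranks 2 and 23: θ*₍2₎ = 160.5, θ*₍23₎ = 180.2.
Basic interval reflects these around m̂:
  lower = 2 × 171.4 − 180.2 = 162.6
  upper = 2 × 171.4 − 160.5 = 182.3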